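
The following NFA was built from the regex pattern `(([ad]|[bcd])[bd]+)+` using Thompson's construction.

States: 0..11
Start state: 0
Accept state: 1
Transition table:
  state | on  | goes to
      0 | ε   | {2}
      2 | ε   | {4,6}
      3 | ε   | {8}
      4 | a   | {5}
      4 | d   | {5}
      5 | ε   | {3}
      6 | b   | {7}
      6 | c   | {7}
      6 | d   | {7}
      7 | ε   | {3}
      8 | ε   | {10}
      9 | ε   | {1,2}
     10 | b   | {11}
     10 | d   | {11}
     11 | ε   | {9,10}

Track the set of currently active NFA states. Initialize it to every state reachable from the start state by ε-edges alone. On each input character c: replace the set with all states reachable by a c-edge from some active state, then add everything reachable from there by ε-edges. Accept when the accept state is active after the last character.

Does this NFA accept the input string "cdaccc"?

Answer: REJECT

Derivation:
initial (ε-close {0}): {0,2,4,6}
'c' @ 1: {3,7,8,10}
'd' @ 2: {1,2,4,6,9,10,11}  ✓accept
'a' @ 3: {3,5,8,10}
'c' @ 4: {}  — no active states
rest 'cc' ignored (set empty)
after full input: {}  (accept=1 not in)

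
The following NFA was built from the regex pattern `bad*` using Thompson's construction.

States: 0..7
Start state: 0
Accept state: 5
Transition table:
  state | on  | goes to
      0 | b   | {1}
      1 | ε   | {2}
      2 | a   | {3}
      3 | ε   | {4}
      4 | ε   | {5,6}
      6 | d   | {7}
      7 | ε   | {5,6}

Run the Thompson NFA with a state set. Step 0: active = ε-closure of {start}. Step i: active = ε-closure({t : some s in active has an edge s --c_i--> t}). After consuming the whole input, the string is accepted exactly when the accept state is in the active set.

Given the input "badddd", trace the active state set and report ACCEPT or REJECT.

initial (ε-close {0}): {0}
'b' @ 1: {1,2}
'a' @ 2: {3,4,5,6}  ✓accept
'd' @ 3: {5,6,7}  ✓accept
'd' @ 4: {5,6,7}  ✓accept
'd' @ 5: {5,6,7}  ✓accept
'd' @ 6: {5,6,7}  ✓accept
final: {5,6,7}; accept 5 in set

Answer: ACCEPT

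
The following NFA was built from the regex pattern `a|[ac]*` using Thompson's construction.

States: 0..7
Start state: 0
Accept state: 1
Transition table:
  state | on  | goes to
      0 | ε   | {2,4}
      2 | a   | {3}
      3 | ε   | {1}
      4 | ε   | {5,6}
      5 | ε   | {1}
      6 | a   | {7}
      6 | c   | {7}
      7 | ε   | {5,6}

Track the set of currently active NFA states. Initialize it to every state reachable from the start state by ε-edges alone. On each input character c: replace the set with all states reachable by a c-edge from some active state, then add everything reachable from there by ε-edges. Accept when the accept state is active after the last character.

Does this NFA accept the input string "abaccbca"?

Answer: REJECT

Trace:
S₀ = ε-closure({0}) = {0,1,2,4,5,6}
'a' @ 1: {1,3,5,6,7}  (accept∈set)
'b' @ 2: {}  — state set empty
rest 'accbca' ignored (set empty)
final: {}; accept 1 not in set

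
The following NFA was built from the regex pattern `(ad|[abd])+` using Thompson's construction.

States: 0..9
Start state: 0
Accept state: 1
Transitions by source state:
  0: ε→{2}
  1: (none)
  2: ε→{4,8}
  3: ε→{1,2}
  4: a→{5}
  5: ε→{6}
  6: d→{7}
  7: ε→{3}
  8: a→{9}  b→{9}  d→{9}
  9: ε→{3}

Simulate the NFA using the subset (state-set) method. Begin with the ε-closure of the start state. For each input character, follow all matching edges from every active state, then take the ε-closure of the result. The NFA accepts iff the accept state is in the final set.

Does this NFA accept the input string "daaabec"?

S₀ = ε-closure({0}) = {0,2,4,8}
'd' @ 1: {1,2,3,4,8,9}  (accept∈set)
'a' @ 2: {1,2,3,4,5,6,8,9}  (accept∈set)
'a' @ 3: {1,2,3,4,5,6,8,9}  (accept∈set)
'a' @ 4: {1,2,3,4,5,6,8,9}  (accept∈set)
'b' @ 5: {1,2,3,4,8,9}  (accept∈set)
'e' @ 6: {}  — state set empty
rest 'c' ignored (set empty)
final: {}; accept 1 not in set

Answer: REJECT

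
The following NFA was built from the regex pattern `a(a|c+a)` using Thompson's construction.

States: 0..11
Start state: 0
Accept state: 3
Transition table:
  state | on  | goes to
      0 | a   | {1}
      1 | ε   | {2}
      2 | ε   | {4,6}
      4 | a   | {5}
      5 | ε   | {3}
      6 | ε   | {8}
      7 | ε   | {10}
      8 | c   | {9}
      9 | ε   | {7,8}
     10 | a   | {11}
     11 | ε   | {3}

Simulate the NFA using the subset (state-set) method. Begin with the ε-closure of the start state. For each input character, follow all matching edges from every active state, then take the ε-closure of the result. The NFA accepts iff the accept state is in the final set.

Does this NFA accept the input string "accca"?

initial (ε-close {0}): {0}
'a' @ 1: {1,2,4,6,8}
'c' @ 2: {7,8,9,10}
'c' @ 3: {7,8,9,10}
'c' @ 4: {7,8,9,10}
'a' @ 5: {3,11}  [accepting]
after full input: {3,11}  (accept=3 in)

Answer: ACCEPT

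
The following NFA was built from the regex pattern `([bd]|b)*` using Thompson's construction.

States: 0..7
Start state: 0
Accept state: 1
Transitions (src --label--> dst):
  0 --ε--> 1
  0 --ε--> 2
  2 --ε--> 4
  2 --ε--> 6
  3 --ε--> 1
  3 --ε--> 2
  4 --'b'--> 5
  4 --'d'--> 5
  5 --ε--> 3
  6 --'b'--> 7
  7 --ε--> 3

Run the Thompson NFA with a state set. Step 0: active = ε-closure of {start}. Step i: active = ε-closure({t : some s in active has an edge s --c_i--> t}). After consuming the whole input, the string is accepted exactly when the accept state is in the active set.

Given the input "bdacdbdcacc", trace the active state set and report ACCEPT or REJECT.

start: ε-closure({0}) = {0,1,2,4,6}
'b' @ 1: {1,2,3,4,5,6,7}  (accept∈set)
'd' @ 2: {1,2,3,4,5,6}  (accept∈set)
'a' @ 3: {}  — no active states
rest 'cdbdcacc' ignored (set empty)
end set {} — state 1 not in

Answer: REJECT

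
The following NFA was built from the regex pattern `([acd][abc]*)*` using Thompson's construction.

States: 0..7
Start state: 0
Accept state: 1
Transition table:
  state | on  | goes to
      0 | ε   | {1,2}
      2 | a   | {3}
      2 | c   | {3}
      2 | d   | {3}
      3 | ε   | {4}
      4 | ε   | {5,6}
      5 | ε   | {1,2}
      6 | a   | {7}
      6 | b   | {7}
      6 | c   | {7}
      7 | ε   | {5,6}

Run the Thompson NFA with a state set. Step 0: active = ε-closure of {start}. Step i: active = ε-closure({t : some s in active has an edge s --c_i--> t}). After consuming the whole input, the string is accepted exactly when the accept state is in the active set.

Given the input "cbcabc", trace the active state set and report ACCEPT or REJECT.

start: ε-closure({0}) = {0,1,2}
'c' @ 1: {1,2,3,4,5,6}  (accept∈set)
'b' @ 2: {1,2,5,6,7}  (accept∈set)
'c' @ 3: {1,2,3,4,5,6,7}  (accept∈set)
'a' @ 4: {1,2,3,4,5,6,7}  (accept∈set)
'b' @ 5: {1,2,5,6,7}  (accept∈set)
'c' @ 6: {1,2,3,4,5,6,7}  (accept∈set)
final: {1,2,3,4,5,6,7}; accept 1 in set

Answer: ACCEPT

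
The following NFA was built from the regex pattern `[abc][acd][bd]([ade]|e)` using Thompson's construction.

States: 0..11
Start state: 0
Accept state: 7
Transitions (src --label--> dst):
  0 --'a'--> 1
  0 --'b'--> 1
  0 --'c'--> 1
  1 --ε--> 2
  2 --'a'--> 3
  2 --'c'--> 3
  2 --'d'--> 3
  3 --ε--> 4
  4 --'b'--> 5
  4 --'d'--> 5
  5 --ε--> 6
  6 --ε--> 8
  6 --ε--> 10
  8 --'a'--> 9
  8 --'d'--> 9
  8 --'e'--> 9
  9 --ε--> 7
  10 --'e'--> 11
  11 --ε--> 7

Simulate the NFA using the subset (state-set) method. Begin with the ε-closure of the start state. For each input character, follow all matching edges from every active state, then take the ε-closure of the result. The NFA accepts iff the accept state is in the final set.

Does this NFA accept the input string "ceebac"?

S₀ = ε-closure({0}) = {0}
'c' @ 1: {1,2}
'e' @ 2: {}  — state set empty
rest 'ebac' ignored (set empty)
after full input: {}  (accept=7 not in)

Answer: REJECT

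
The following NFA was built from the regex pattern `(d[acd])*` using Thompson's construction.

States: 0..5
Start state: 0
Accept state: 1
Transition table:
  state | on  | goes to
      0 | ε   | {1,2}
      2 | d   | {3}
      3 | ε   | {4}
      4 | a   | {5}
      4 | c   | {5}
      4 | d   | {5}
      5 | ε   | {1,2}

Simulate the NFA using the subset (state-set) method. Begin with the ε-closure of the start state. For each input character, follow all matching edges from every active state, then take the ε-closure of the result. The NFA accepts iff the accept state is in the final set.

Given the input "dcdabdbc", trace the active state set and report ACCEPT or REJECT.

Answer: REJECT

Derivation:
start: ε-closure({0}) = {0,1,2}
'd' @ 1: {3,4}
'c' @ 2: {1,2,5}  (accept∈set)
'd' @ 3: {3,4}
'a' @ 4: {1,2,5}  (accept∈set)
'b' @ 5: {}  — dead — no transitions
rest 'dbc' ignored (set empty)
end set {} — state 1 not in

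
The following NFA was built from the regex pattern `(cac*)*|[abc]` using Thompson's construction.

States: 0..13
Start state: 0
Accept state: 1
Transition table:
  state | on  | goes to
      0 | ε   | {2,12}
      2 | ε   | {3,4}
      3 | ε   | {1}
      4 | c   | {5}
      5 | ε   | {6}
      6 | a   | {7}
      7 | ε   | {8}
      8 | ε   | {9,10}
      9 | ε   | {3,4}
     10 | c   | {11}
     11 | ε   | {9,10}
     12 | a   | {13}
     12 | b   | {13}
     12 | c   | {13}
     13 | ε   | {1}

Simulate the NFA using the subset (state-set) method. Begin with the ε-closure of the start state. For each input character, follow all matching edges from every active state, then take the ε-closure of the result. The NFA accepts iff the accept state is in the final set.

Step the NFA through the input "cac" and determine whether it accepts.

start: ε-closure({0}) = {0,1,2,3,4,12}
'c' @ 1: {1,5,6,13}  (accept∈set)
'a' @ 2: {1,3,4,7,8,9,10}  (accept∈set)
'c' @ 3: {1,3,4,5,6,9,10,11}  (accept∈set)
end set {1,3,4,5,6,9,10,11} — state 1 in

Answer: ACCEPT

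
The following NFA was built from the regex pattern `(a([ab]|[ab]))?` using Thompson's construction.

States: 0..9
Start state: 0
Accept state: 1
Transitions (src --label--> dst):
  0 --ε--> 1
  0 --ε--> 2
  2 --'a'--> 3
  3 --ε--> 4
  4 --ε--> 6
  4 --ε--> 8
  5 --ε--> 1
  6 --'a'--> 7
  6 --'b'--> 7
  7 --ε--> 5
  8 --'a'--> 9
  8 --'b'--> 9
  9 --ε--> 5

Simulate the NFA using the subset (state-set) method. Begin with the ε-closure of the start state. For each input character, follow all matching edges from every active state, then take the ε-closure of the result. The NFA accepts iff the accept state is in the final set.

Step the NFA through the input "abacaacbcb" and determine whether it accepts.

initial (ε-close {0}): {0,1,2}
'a' @ 1: {3,4,6,8}
'b' @ 2: {1,5,7,9}  ✓accept
'a' @ 3: {}  — state set empty
rest 'caacbcb' ignored (set empty)
end set {} — state 1 not in

Answer: REJECT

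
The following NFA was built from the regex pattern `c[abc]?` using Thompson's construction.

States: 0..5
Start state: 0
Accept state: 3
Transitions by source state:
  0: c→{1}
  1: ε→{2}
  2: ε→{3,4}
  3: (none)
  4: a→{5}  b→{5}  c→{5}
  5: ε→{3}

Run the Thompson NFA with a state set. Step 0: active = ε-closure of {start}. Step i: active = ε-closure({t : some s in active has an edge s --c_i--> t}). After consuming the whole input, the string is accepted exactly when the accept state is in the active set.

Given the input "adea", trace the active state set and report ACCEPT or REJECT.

Answer: REJECT

Steps:
initial (ε-close {0}): {0}
'a' @ 1: {}  — state set empty
rest 'dea' ignored (set empty)
final: {}; accept 3 not in set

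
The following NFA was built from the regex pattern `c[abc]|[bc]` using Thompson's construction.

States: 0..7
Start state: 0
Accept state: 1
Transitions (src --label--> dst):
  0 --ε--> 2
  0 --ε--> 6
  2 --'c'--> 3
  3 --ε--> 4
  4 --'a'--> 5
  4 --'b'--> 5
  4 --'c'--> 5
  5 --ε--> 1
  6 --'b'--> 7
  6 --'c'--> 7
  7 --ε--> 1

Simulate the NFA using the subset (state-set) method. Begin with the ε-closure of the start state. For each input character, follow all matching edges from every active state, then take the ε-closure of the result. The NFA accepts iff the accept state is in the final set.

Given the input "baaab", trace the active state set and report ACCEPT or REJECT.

Answer: REJECT

Steps:
S₀ = ε-closure({0}) = {0,2,6}
'b' @ 1: {1,7}  ✓accept
'a' @ 2: {}  — state set empty
rest 'aab' ignored (set empty)
end set {} — state 1 not in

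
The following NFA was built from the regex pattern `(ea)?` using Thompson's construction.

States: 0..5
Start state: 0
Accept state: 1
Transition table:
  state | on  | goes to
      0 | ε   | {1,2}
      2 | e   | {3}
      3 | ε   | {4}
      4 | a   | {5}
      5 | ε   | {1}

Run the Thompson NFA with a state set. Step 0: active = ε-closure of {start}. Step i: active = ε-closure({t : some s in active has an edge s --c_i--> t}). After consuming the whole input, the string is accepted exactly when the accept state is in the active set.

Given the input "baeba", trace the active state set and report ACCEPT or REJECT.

Answer: REJECT

Trace:
S₀ = ε-closure({0}) = {0,1,2}
'b' @ 1: {}  — dead — no transitions
rest 'aeba' ignored (set empty)
end set {} — state 1 not in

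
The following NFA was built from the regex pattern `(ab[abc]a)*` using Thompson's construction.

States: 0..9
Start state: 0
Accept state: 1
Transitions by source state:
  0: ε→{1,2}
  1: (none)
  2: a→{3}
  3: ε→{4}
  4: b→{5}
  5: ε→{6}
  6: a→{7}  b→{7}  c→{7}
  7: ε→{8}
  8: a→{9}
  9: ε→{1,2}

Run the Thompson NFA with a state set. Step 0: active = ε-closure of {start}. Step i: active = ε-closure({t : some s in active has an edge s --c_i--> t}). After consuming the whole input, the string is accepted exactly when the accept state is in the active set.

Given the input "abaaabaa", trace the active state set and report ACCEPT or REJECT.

Answer: ACCEPT

Derivation:
S₀ = ε-closure({0}) = {0,1,2}
'a' @ 1: {3,4}
'b' @ 2: {5,6}
'a' @ 3: {7,8}
'a' @ 4: {1,2,9}  ✓accept
'a' @ 5: {3,4}
'b' @ 6: {5,6}
'a' @ 7: {7,8}
'a' @ 8: {1,2,9}  ✓accept
after full input: {1,2,9}  (accept=1 in)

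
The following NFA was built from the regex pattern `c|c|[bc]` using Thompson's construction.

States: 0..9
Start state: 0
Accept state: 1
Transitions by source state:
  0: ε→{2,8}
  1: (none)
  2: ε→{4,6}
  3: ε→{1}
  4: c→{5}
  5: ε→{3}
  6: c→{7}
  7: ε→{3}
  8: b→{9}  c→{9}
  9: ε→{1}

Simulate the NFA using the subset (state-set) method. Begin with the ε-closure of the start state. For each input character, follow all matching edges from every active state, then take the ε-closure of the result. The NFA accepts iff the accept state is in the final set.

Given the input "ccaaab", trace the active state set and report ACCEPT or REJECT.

S₀ = ε-closure({0}) = {0,2,4,6,8}
'c' @ 1: {1,3,5,7,9}  [accepting]
'c' @ 2: {}  — state set empty
rest 'aaab' ignored (set empty)
final: {}; accept 1 not in set

Answer: REJECT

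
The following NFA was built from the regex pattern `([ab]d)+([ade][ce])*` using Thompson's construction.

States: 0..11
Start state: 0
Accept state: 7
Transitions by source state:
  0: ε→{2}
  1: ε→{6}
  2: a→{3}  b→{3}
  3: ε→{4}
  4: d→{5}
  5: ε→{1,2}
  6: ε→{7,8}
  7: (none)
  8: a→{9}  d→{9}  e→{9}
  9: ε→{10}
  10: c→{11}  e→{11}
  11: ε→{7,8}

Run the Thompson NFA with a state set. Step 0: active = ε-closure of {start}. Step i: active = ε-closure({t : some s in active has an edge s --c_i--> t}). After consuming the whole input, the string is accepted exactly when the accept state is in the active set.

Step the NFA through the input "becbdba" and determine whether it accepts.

S₀ = ε-closure({0}) = {0,2}
'b' @ 1: {3,4}
'e' @ 2: {}  — state set empty
rest 'cbdba' ignored (set empty)
after full input: {}  (accept=7 not in)

Answer: REJECT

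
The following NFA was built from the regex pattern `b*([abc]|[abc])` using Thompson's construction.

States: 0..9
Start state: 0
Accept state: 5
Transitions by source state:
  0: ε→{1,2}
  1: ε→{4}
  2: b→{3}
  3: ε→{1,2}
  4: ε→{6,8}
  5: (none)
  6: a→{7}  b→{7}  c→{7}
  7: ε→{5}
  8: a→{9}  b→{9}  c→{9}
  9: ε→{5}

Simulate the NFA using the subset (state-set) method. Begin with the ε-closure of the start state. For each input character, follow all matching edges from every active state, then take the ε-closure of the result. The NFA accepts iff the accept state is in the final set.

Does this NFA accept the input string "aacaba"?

Answer: REJECT

Steps:
start: ε-closure({0}) = {0,1,2,4,6,8}
'a' @ 1: {5,7,9}  [accepting]
'a' @ 2: {}  — no active states
rest 'caba' ignored (set empty)
final: {}; accept 5 not in set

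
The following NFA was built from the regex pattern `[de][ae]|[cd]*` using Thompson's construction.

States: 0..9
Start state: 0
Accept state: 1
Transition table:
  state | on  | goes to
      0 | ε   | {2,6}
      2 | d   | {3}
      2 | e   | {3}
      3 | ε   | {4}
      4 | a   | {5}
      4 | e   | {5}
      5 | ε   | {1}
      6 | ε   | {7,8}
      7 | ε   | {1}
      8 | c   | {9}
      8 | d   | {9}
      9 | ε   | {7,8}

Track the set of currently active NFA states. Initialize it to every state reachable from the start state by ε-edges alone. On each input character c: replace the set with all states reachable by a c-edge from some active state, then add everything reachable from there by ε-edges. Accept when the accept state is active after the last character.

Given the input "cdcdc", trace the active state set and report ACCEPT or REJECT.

Answer: ACCEPT

Trace:
initial (ε-close {0}): {0,1,2,6,7,8}
'c' @ 1: {1,7,8,9}  ✓accept
'd' @ 2: {1,7,8,9}  ✓accept
'c' @ 3: {1,7,8,9}  ✓accept
'd' @ 4: {1,7,8,9}  ✓accept
'c' @ 5: {1,7,8,9}  ✓accept
end set {1,7,8,9} — state 1 in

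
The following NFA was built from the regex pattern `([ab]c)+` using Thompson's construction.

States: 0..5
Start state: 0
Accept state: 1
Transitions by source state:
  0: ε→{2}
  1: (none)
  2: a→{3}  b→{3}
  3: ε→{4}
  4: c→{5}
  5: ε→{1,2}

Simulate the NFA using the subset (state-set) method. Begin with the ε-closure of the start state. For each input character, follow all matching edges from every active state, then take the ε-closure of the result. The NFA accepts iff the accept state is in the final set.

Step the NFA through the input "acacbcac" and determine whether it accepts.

Answer: ACCEPT

Derivation:
initial (ε-close {0}): {0,2}
'a' @ 1: {3,4}
'c' @ 2: {1,2,5}  [accepting]
'a' @ 3: {3,4}
'c' @ 4: {1,2,5}  [accepting]
'b' @ 5: {3,4}
'c' @ 6: {1,2,5}  [accepting]
'a' @ 7: {3,4}
'c' @ 8: {1,2,5}  [accepting]
end set {1,2,5} — state 1 in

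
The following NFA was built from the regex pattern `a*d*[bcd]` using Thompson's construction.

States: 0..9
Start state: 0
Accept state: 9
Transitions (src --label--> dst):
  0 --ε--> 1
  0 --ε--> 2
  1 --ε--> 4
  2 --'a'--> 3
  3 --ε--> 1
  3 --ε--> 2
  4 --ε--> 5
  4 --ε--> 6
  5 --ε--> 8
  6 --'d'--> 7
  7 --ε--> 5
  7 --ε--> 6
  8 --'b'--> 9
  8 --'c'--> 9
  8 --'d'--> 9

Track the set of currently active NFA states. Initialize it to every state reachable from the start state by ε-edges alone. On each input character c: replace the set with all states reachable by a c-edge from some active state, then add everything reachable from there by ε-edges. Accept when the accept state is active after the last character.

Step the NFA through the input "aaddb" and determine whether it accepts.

S₀ = ε-closure({0}) = {0,1,2,4,5,6,8}
'a' @ 1: {1,2,3,4,5,6,8}
'a' @ 2: {1,2,3,4,5,6,8}
'd' @ 3: {5,6,7,8,9}  (accept∈set)
'd' @ 4: {5,6,7,8,9}  (accept∈set)
'b' @ 5: {9}  (accept∈set)
end set {9} — state 9 in

Answer: ACCEPT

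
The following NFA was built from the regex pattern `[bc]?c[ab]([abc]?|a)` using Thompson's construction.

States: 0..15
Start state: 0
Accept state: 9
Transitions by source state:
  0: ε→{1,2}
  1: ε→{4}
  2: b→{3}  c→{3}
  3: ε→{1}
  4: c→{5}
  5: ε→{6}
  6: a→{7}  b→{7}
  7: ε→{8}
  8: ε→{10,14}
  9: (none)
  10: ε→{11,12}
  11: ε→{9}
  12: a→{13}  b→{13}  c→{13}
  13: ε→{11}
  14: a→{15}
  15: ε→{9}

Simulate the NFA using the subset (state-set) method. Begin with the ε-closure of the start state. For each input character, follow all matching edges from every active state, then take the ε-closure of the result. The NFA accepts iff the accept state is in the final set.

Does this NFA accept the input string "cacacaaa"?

Answer: REJECT

Steps:
start: ε-closure({0}) = {0,1,2,4}
'c' @ 1: {1,3,4,5,6}
'a' @ 2: {7,8,9,10,11,12,14}  (accept∈set)
'c' @ 3: {9,11,13}  (accept∈set)
'a' @ 4: {}  — dead — no transitions
rest 'caaa' ignored (set empty)
end set {} — state 9 not in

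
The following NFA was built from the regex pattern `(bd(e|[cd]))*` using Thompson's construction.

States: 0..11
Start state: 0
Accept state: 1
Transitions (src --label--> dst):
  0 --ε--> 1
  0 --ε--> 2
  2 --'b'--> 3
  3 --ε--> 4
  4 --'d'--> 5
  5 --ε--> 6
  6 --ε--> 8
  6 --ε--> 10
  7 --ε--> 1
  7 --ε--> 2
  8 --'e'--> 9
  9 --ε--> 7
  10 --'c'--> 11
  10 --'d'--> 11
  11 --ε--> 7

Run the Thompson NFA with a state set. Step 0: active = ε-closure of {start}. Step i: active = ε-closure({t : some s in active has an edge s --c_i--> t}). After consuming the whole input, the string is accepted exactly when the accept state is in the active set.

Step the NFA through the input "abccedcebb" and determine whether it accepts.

Answer: REJECT

Trace:
start: ε-closure({0}) = {0,1,2}
'a' @ 1: {}  — dead — no transitions
rest 'bccedcebb' ignored (set empty)
final: {}; accept 1 not in set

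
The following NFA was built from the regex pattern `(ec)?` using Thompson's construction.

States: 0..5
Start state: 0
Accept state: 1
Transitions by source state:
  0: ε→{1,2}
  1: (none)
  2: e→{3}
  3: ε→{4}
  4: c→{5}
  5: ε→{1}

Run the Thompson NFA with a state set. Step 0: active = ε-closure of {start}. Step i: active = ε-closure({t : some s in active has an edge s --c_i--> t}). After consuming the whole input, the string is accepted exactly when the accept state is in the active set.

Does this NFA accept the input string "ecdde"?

start: ε-closure({0}) = {0,1,2}
'e' @ 1: {3,4}
'c' @ 2: {1,5}  (accept∈set)
'd' @ 3: {}  — state set empty
rest 'de' ignored (set empty)
end set {} — state 1 not in

Answer: REJECT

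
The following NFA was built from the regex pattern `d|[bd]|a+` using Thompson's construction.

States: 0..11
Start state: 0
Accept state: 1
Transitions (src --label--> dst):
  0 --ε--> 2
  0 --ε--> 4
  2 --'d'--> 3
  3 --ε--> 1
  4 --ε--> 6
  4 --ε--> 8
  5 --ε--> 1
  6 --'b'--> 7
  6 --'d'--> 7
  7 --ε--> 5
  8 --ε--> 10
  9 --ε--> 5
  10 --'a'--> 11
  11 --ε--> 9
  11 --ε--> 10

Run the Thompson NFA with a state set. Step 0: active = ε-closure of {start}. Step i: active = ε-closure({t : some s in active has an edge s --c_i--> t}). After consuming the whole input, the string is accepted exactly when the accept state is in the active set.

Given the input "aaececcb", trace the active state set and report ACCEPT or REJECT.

S₀ = ε-closure({0}) = {0,2,4,6,8,10}
'a' @ 1: {1,5,9,10,11}  [accepting]
'a' @ 2: {1,5,9,10,11}  [accepting]
'e' @ 3: {}  — state set empty
rest 'ceccb' ignored (set empty)
after full input: {}  (accept=1 not in)

Answer: REJECT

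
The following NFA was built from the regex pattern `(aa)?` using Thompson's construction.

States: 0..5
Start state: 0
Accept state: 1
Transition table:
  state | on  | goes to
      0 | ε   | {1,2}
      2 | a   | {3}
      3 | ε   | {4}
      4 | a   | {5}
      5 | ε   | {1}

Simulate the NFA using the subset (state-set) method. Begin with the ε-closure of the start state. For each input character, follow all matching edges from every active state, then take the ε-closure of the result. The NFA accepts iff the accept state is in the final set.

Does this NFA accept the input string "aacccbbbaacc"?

S₀ = ε-closure({0}) = {0,1,2}
'a' @ 1: {3,4}
'a' @ 2: {1,5}  [accepting]
'c' @ 3: {}  — dead — no transitions
rest 'ccbbbaacc' ignored (set empty)
end set {} — state 1 not in

Answer: REJECT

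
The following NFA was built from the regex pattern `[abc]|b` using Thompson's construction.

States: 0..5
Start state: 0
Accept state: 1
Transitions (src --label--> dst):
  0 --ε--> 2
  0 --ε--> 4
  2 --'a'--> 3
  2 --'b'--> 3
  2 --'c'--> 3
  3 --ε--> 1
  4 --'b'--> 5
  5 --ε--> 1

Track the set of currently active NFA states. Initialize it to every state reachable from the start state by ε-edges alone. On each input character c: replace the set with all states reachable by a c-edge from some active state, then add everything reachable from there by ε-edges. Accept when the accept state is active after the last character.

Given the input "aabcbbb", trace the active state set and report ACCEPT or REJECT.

start: ε-closure({0}) = {0,2,4}
'a' @ 1: {1,3}  ✓accept
'a' @ 2: {}  — no active states
rest 'bcbbb' ignored (set empty)
end set {} — state 1 not in

Answer: REJECT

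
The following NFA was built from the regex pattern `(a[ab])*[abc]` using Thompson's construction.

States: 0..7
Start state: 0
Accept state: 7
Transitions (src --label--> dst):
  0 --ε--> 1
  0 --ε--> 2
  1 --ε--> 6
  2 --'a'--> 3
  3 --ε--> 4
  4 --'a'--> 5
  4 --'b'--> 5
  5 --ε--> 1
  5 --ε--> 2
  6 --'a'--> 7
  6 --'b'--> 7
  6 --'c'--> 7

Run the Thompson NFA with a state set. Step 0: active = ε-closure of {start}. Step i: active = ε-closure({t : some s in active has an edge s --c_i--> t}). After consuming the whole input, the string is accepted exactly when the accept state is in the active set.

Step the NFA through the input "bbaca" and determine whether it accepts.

start: ε-closure({0}) = {0,1,2,6}
'b' @ 1: {7}  ✓accept
'b' @ 2: {}  — state set empty
rest 'aca' ignored (set empty)
end set {} — state 7 not in

Answer: REJECT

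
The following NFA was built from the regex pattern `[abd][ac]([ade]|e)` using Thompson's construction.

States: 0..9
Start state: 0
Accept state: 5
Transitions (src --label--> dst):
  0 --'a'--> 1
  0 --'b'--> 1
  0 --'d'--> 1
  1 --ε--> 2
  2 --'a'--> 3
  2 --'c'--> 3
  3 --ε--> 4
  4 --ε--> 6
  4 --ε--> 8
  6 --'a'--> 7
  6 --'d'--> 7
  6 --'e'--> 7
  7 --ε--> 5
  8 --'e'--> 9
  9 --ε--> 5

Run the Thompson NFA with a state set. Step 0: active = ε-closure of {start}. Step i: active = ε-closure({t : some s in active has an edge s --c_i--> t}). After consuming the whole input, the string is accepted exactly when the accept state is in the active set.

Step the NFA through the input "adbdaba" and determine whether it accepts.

S₀ = ε-closure({0}) = {0}
'a' @ 1: {1,2}
'd' @ 2: {}  — dead — no transitions
rest 'bdaba' ignored (set empty)
after full input: {}  (accept=5 not in)

Answer: REJECT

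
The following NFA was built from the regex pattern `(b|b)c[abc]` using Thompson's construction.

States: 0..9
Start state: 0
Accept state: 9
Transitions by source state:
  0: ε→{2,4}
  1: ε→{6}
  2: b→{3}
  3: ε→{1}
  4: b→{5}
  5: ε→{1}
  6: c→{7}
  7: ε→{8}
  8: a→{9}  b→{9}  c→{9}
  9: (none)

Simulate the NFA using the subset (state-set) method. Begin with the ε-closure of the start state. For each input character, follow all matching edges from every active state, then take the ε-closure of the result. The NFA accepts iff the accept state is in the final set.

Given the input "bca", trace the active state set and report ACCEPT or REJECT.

Answer: ACCEPT

Derivation:
S₀ = ε-closure({0}) = {0,2,4}
'b' @ 1: {1,3,5,6}
'c' @ 2: {7,8}
'a' @ 3: {9}  ✓accept
final: {9}; accept 9 in set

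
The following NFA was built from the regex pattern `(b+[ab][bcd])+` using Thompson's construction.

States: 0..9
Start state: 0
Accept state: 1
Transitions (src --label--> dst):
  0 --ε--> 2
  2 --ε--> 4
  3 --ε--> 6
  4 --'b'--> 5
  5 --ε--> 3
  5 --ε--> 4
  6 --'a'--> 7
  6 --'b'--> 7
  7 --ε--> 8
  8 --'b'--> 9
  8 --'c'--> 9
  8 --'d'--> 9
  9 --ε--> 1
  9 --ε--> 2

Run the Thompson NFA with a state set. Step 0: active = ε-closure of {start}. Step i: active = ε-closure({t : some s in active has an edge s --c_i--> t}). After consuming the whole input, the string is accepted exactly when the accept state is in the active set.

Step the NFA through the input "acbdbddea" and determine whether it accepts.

Answer: REJECT

Steps:
start: ε-closure({0}) = {0,2,4}
'a' @ 1: {}  — state set empty
rest 'cbdbddea' ignored (set empty)
after full input: {}  (accept=1 not in)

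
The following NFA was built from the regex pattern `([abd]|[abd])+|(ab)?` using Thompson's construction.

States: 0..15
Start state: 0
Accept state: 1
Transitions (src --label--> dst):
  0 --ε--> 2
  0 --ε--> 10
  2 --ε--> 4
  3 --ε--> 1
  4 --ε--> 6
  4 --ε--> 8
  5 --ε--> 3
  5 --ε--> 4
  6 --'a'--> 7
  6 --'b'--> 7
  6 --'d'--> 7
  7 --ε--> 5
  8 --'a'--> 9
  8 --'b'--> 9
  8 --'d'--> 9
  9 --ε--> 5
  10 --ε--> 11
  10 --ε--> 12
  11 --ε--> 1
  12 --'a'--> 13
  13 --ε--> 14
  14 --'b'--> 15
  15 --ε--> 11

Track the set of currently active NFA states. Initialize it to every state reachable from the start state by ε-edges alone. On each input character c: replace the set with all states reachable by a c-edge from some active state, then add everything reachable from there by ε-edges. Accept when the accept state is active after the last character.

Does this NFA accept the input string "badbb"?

Answer: ACCEPT

Derivation:
start: ε-closure({0}) = {0,1,2,4,6,8,10,11,12}
'b' @ 1: {1,3,4,5,6,7,8,9}  (accept∈set)
'a' @ 2: {1,3,4,5,6,7,8,9}  (accept∈set)
'd' @ 3: {1,3,4,5,6,7,8,9}  (accept∈set)
'b' @ 4: {1,3,4,5,6,7,8,9}  (accept∈set)
'b' @ 5: {1,3,4,5,6,7,8,9}  (accept∈set)
end set {1,3,4,5,6,7,8,9} — state 1 in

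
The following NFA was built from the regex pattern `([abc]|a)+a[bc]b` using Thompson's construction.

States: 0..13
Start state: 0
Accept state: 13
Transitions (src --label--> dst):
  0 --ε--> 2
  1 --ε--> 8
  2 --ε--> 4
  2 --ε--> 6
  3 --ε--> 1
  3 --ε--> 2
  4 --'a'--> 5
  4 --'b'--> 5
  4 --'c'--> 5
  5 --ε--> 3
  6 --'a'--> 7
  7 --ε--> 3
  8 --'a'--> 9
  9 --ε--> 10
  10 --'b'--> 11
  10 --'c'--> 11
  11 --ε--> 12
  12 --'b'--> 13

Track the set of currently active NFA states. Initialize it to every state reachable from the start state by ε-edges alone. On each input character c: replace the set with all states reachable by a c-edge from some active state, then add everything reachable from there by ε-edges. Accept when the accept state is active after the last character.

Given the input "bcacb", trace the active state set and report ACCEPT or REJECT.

initial (ε-close {0}): {0,2,4,6}
'b' @ 1: {1,2,3,4,5,6,8}
'c' @ 2: {1,2,3,4,5,6,8}
'a' @ 3: {1,2,3,4,5,6,7,8,9,10}
'c' @ 4: {1,2,3,4,5,6,8,11,12}
'b' @ 5: {1,2,3,4,5,6,8,13}  [accepting]
after full input: {1,2,3,4,5,6,8,13}  (accept=13 in)

Answer: ACCEPT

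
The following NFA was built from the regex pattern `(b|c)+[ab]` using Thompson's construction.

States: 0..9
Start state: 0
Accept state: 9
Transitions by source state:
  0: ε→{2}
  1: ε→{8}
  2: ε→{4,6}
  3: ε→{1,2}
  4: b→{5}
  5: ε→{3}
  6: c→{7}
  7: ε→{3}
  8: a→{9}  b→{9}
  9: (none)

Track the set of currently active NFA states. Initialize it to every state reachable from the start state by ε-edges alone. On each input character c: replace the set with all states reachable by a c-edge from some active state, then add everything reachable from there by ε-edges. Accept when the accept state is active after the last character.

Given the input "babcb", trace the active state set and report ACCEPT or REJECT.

Answer: REJECT

Trace:
start: ε-closure({0}) = {0,2,4,6}
'b' @ 1: {1,2,3,4,5,6,8}
'a' @ 2: {9}  [accepting]
'b' @ 3: {}  — no active states
rest 'cb' ignored (set empty)
after full input: {}  (accept=9 not in)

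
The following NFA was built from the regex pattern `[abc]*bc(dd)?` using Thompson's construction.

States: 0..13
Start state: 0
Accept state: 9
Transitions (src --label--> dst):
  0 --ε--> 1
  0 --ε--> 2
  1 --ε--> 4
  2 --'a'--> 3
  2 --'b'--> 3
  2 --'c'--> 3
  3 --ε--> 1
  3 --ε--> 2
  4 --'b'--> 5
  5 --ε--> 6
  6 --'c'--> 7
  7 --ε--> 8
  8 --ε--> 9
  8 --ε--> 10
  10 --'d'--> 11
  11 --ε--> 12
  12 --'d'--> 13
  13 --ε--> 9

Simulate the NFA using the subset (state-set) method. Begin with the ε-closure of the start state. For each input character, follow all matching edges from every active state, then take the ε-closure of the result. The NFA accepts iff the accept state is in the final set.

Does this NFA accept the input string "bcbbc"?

initial (ε-close {0}): {0,1,2,4}
'b' @ 1: {1,2,3,4,5,6}
'c' @ 2: {1,2,3,4,7,8,9,10}  [accepting]
'b' @ 3: {1,2,3,4,5,6}
'b' @ 4: {1,2,3,4,5,6}
'c' @ 5: {1,2,3,4,7,8,9,10}  [accepting]
after full input: {1,2,3,4,7,8,9,10}  (accept=9 in)

Answer: ACCEPT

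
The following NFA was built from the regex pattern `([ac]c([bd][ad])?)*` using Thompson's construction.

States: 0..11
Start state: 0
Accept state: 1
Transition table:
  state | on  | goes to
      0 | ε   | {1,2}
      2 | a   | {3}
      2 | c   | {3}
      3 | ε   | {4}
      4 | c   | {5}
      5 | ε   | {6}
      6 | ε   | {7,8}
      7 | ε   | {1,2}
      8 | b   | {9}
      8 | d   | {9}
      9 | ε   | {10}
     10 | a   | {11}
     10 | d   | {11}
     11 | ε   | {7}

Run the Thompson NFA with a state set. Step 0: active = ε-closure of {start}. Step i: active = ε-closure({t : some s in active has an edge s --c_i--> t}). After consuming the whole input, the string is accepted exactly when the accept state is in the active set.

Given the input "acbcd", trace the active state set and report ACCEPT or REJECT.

initial (ε-close {0}): {0,1,2}
'a' @ 1: {3,4}
'c' @ 2: {1,2,5,6,7,8}  (accept∈set)
'b' @ 3: {9,10}
'c' @ 4: {}  — state set empty
rest 'd' ignored (set empty)
final: {}; accept 1 not in set

Answer: REJECT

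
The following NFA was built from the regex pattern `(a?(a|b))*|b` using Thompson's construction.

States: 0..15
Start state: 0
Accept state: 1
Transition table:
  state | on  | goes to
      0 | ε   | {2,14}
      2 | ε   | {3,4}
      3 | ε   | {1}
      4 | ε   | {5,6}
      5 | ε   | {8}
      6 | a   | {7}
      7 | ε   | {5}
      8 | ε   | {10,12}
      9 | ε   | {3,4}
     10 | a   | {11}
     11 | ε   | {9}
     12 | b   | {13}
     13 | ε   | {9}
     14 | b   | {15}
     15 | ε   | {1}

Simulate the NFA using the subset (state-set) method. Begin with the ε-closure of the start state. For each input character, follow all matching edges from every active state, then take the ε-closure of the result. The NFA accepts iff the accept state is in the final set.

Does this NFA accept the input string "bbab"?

initial (ε-close {0}): {0,1,2,3,4,5,6,8,10,12,14}
'b' @ 1: {1,3,4,5,6,8,9,10,12,13,15}  (accept∈set)
'b' @ 2: {1,3,4,5,6,8,9,10,12,13}  (accept∈set)
'a' @ 3: {1,3,4,5,6,7,8,9,10,11,12}  (accept∈set)
'b' @ 4: {1,3,4,5,6,8,9,10,12,13}  (accept∈set)
end set {1,3,4,5,6,8,9,10,12,13} — state 1 in

Answer: ACCEPT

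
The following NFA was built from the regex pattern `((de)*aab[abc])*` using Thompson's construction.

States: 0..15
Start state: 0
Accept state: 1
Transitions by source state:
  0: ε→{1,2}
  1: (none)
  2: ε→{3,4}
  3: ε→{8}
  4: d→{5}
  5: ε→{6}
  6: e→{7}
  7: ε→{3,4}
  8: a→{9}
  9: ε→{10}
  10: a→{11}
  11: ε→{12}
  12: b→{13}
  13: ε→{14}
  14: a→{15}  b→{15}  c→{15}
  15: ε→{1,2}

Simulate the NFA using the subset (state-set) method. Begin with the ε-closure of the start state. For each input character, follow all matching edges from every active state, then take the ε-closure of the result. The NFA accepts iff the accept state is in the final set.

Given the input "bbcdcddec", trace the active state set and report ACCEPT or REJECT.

Answer: REJECT

Steps:
initial (ε-close {0}): {0,1,2,3,4,8}
'b' @ 1: {}  — state set empty
rest 'bcdcddec' ignored (set empty)
after full input: {}  (accept=1 not in)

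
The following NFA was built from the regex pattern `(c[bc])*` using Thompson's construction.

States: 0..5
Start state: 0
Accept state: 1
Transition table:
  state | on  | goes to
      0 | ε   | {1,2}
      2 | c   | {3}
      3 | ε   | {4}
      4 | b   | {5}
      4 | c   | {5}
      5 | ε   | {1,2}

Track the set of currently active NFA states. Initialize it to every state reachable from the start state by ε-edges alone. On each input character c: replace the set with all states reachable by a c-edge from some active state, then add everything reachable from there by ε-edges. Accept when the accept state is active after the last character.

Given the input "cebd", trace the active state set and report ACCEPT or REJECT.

Answer: REJECT

Trace:
S₀ = ε-closure({0}) = {0,1,2}
'c' @ 1: {3,4}
'e' @ 2: {}  — state set empty
rest 'bd' ignored (set empty)
after full input: {}  (accept=1 not in)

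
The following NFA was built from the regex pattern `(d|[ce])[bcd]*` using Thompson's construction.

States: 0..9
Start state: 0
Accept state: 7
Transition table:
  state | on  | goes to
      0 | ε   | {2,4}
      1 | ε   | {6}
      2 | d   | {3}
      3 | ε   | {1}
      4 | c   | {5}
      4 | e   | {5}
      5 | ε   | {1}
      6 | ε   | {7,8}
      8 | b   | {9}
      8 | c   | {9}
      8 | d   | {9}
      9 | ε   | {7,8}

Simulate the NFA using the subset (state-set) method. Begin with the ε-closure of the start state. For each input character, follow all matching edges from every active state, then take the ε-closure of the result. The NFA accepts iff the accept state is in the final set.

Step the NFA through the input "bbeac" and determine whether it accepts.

Answer: REJECT

Derivation:
S₀ = ε-closure({0}) = {0,2,4}
'b' @ 1: {}  — state set empty
rest 'beac' ignored (set empty)
end set {} — state 7 not in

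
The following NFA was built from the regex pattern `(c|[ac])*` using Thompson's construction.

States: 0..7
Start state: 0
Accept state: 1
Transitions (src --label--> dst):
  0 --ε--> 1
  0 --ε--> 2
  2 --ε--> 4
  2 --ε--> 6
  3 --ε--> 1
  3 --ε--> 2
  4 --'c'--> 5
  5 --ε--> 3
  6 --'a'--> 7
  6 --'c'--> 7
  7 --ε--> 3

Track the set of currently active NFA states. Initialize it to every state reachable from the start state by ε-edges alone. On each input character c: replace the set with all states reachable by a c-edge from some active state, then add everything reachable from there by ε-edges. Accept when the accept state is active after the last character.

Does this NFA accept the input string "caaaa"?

Answer: ACCEPT

Trace:
initial (ε-close {0}): {0,1,2,4,6}
'c' @ 1: {1,2,3,4,5,6,7}  [accepting]
'a' @ 2: {1,2,3,4,6,7}  [accepting]
'a' @ 3: {1,2,3,4,6,7}  [accepting]
'a' @ 4: {1,2,3,4,6,7}  [accepting]
'a' @ 5: {1,2,3,4,6,7}  [accepting]
final: {1,2,3,4,6,7}; accept 1 in set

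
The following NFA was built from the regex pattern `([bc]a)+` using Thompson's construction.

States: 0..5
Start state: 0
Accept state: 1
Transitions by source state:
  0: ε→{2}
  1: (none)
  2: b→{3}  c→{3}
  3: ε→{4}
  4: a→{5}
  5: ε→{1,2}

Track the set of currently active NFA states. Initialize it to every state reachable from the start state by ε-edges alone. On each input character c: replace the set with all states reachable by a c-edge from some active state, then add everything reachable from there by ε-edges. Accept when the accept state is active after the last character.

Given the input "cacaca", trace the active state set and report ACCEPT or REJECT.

Answer: ACCEPT

Trace:
start: ε-closure({0}) = {0,2}
'c' @ 1: {3,4}
'a' @ 2: {1,2,5}  (accept∈set)
'c' @ 3: {3,4}
'a' @ 4: {1,2,5}  (accept∈set)
'c' @ 5: {3,4}
'a' @ 6: {1,2,5}  (accept∈set)
final: {1,2,5}; accept 1 in set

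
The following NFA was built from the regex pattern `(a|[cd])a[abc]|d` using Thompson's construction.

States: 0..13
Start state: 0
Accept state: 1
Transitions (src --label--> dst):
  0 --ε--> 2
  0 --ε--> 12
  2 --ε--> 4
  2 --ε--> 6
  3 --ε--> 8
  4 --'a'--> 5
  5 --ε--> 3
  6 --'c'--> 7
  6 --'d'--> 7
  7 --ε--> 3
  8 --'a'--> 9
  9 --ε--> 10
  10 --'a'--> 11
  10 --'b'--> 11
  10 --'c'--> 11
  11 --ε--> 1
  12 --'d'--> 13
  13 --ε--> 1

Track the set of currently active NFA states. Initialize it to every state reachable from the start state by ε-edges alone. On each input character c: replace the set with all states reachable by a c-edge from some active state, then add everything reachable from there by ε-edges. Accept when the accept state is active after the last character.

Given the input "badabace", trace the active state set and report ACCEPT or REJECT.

Answer: REJECT

Steps:
initial (ε-close {0}): {0,2,4,6,12}
'b' @ 1: {}  — no active states
rest 'adabace' ignored (set empty)
final: {}; accept 1 not in set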